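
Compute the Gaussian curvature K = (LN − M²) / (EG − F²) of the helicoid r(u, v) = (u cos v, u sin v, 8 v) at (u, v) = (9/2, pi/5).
K = -1024/113569

Coefficients of the first fundamental form: E = 1, F = 0, G = u^2 + 64.
Coefficients of the second fundamental form: L = 0, M = -8/sqrt(u^2 + 64), N = 0.
Assemble K = (LN − M²)/(EG − F²) = -64/(u^2 + 64)^2. At (u, v) = (9/2, pi/5): K = -1024/113569.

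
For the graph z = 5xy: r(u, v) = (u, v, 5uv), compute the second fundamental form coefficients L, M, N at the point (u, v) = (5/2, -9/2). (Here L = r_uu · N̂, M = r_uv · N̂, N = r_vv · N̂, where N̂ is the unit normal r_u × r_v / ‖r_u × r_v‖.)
L = 0;  M = 5*sqrt(2654)/1327;  N = 0

Compute the unit normal N̂(u, v) = (-5*v/sqrt(25*u^2 + 25*v^2 + 1), -5*u/sqrt(25*u^2 + 25*v^2 + 1), 1/sqrt(25*u^2 + 25*v^2 + 1)), and the second partials r_uu, r_uv, r_vv. Take dot products:
  L(u, v) = r_uu · N̂ = 0,
  M(u, v) = r_uv · N̂ = 5/sqrt(25*u^2 + 25*v^2 + 1),
  N(u, v) = r_vv · N̂ = 0.
Evaluating at (u, v) = (5/2, -9/2):
  L = 0, M = 5*sqrt(2654)/1327, N = 0.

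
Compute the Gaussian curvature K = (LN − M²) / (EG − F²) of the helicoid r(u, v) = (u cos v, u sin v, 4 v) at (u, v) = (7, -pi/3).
K = -16/4225

Coefficients of the first fundamental form: E = 1, F = 0, G = u^2 + 16.
Coefficients of the second fundamental form: L = 0, M = -4/sqrt(u^2 + 16), N = 0.
Assemble K = (LN − M²)/(EG − F²) = -16/(u^2 + 16)^2. At (u, v) = (7, -pi/3): K = -16/4225.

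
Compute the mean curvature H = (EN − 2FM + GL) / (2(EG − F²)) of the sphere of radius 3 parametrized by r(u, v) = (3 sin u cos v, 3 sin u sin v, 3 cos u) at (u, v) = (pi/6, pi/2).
H = -1/3

With E = 9, F = 0, G = 9*sin(u)^2, L = -3*sin(u)/Abs(sin(u)), M = 0, N = -3*sin(u)^3/Abs(sin(u)), assemble
  H = (EN − 2FM + GL) / (2(EG − F²)) = -sin(u)/(3*Abs(sin(u))).
At (u, v) = (pi/6, pi/2): H = -1/3.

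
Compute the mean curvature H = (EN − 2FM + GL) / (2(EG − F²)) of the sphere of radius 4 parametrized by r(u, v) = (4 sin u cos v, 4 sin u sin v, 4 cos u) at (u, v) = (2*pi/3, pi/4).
H = -1/4

With E = 16, F = 0, G = 16*sin(u)^2, L = -4*sin(u)/Abs(sin(u)), M = 0, N = -4*sin(u)^3/Abs(sin(u)), assemble
  H = (EN − 2FM + GL) / (2(EG − F²)) = -sin(u)/(4*Abs(sin(u))).
At (u, v) = (2*pi/3, pi/4): H = -1/4.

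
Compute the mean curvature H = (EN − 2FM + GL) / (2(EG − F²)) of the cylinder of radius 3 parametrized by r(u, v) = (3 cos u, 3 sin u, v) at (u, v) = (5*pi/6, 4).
H = -1/6

With E = 9, F = 0, G = 1, L = -3, M = 0, N = 0, assemble
  H = (EN − 2FM + GL) / (2(EG − F²)) = -1/6.
At (u, v) = (5*pi/6, 4): H = -1/6.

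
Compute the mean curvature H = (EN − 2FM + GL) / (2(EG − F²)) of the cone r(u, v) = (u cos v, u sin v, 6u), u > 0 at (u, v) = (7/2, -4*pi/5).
H = 6*sqrt(37)/259

With E = 37, F = 0, G = u^2, L = 0, M = 0, N = 6*sqrt(37)*u^2/(37*Abs(u)), assemble
  H = (EN − 2FM + GL) / (2(EG − F²)) = 3*sqrt(37)/(37*Abs(u)).
At (u, v) = (7/2, -4*pi/5): H = 6*sqrt(37)/259.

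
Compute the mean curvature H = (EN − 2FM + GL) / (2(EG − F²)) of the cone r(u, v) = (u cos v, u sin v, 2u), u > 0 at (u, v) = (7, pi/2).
H = sqrt(5)/35

With E = 5, F = 0, G = u^2, L = 0, M = 0, N = 2*sqrt(5)*u^2/(5*Abs(u)), assemble
  H = (EN − 2FM + GL) / (2(EG − F²)) = sqrt(5)/(5*Abs(u)).
At (u, v) = (7, pi/2): H = sqrt(5)/35.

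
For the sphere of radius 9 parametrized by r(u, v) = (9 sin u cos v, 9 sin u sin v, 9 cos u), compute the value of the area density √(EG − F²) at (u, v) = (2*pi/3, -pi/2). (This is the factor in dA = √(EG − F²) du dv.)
√(EG − F²)|_{(2*pi/3, -pi/2)} = 81*sqrt(3)/2

E = 81, F = 0, G = 81*sin(u)^2, so EG − F² = 6561*sin(u)^2. Taking the positive square root: √(EG − F²) = 81*Abs(sin(u)). At (u, v) = (2*pi/3, -pi/2): 81*sqrt(3)/2.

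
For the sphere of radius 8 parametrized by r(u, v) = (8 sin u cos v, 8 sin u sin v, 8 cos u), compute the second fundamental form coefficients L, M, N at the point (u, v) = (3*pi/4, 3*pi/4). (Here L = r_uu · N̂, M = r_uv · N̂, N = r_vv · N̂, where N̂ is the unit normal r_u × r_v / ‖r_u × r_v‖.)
L = -8;  M = 0;  N = -4

Compute the unit normal N̂(u, v) = (sin(u)^2*cos(v)/Abs(sin(u)), sin(u)^2*sin(v)/Abs(sin(u)), sin(2*u)/(2*Abs(sin(u)))), and the second partials r_uu, r_uv, r_vv. Take dot products:
  L(u, v) = r_uu · N̂ = -8*sin(u)/Abs(sin(u)),
  M(u, v) = r_uv · N̂ = 0,
  N(u, v) = r_vv · N̂ = -8*sin(u)^3/Abs(sin(u)).
Evaluating at (u, v) = (3*pi/4, 3*pi/4):
  L = -8, M = 0, N = -4.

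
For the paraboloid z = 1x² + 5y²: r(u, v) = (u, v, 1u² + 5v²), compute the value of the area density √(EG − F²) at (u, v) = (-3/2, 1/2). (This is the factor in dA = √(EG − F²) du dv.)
√(EG − F²)|_{(-3/2, 1/2)} = sqrt(35)

E = 4*u^2 + 1, F = 20*u*v, G = 100*v^2 + 1, so EG − F² = 4*u^2 + 100*v^2 + 1. Taking the positive square root: √(EG − F²) = sqrt(4*u^2 + 100*v^2 + 1). At (u, v) = (-3/2, 1/2): sqrt(35).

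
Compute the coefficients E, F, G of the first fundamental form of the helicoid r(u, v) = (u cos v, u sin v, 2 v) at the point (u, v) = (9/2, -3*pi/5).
E = 1;  F = 0;  G = 97/4

Partials: r_u = (cos(v), sin(v), 0), r_v = (-u*sin(v), u*cos(v), 2). As functions of (u, v):
  E = r_u · r_u = 1,
  F = r_u · r_v = 0,
  G = r_v · r_v = u^2 + 4.
Evaluating at (u, v) = (9/2, -3*pi/5): E = 1, F = 0, G = 97/4.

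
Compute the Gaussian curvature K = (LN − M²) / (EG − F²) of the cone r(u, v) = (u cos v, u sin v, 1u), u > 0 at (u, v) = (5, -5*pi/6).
K = 0

Coefficients of the first fundamental form: E = 2, F = 0, G = u^2.
Coefficients of the second fundamental form: L = 0, M = 0, N = sqrt(2)*u^2/(2*Abs(u)).
Assemble K = (LN − M²)/(EG − F²) = 0. At (u, v) = (5, -5*pi/6): K = 0.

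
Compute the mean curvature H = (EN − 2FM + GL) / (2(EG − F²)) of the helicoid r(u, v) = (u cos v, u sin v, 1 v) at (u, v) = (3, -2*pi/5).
H = 0

With E = 1, F = 0, G = u^2 + 1, L = 0, M = -1/sqrt(u^2 + 1), N = 0, assemble
  H = (EN − 2FM + GL) / (2(EG − F²)) = 0.
At (u, v) = (3, -2*pi/5): H = 0.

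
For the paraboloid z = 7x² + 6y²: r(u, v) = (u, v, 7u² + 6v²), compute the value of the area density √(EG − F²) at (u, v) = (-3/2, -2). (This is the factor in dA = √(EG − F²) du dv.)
√(EG − F²)|_{(-3/2, -2)} = sqrt(1018)

E = 196*u^2 + 1, F = 168*u*v, G = 144*v^2 + 1, so EG − F² = 196*u^2 + 144*v^2 + 1. Taking the positive square root: √(EG − F²) = sqrt(196*u^2 + 144*v^2 + 1). At (u, v) = (-3/2, -2): sqrt(1018).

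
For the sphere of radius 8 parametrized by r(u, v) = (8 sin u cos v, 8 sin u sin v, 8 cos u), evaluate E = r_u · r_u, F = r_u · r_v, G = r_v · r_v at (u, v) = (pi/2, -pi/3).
E = 64;  F = 0;  G = 64

Partials: r_u = (8*cos(u)*cos(v), 8*sin(v)*cos(u), -8*sin(u)), r_v = (-8*sin(u)*sin(v), 8*sin(u)*cos(v), 0). As functions of (u, v):
  E = r_u · r_u = 64,
  F = r_u · r_v = 0,
  G = r_v · r_v = 64*sin(u)^2.
Evaluating at (u, v) = (pi/2, -pi/3): E = 64, F = 0, G = 64.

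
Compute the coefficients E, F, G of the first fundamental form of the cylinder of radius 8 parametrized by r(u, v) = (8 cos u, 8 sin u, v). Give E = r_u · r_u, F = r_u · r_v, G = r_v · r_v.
E = 64;  F = 0;  G = 1

Compute partials: r_u = (-8*sin(u), 8*cos(u), 0), r_v = (0, 0, 1). Then
  E = r_u · r_u = 64,
  F = r_u · r_v = 0,
  G = r_v · r_v = 1.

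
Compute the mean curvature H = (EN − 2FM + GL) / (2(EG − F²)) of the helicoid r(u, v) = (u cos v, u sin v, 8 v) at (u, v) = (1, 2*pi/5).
H = 0

With E = 1, F = 0, G = u^2 + 64, L = 0, M = -8/sqrt(u^2 + 64), N = 0, assemble
  H = (EN − 2FM + GL) / (2(EG − F²)) = 0.
At (u, v) = (1, 2*pi/5): H = 0.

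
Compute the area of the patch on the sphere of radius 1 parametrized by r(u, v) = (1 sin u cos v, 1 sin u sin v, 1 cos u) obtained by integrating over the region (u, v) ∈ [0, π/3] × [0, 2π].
Area = pi

Area = ∫∫ √(EG − F²) du dv with √(EG − F²) = Abs(sin(u)). Integrating over [0, π/3] × [0, 2π] gives pi.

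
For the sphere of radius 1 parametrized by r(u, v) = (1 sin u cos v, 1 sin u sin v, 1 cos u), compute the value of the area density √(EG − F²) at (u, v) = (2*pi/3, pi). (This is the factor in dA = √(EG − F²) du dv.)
√(EG − F²)|_{(2*pi/3, pi)} = sqrt(3)/2

E = 1, F = 0, G = sin(u)^2, so EG − F² = sin(u)^2. Taking the positive square root: √(EG − F²) = Abs(sin(u)). At (u, v) = (2*pi/3, pi): sqrt(3)/2.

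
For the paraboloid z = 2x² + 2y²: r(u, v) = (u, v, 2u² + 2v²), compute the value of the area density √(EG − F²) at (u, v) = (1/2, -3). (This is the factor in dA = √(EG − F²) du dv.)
√(EG − F²)|_{(1/2, -3)} = sqrt(149)

E = 16*u^2 + 1, F = 16*u*v, G = 16*v^2 + 1, so EG − F² = 16*u^2 + 16*v^2 + 1. Taking the positive square root: √(EG − F²) = sqrt(16*u^2 + 16*v^2 + 1). At (u, v) = (1/2, -3): sqrt(149).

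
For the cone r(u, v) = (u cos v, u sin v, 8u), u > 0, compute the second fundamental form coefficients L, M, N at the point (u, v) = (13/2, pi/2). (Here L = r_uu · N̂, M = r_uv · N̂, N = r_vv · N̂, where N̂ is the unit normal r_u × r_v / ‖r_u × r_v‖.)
L = 0;  M = 0;  N = 4*sqrt(65)/5

Compute the unit normal N̂(u, v) = (-8*sqrt(65)*u*cos(v)/(65*Abs(u)), -8*sqrt(65)*u*sin(v)/(65*Abs(u)), sqrt(65)*u/(65*Abs(u))), and the second partials r_uu, r_uv, r_vv. Take dot products:
  L(u, v) = r_uu · N̂ = 0,
  M(u, v) = r_uv · N̂ = 0,
  N(u, v) = r_vv · N̂ = 8*sqrt(65)*u^2/(65*Abs(u)).
Evaluating at (u, v) = (13/2, pi/2):
  L = 0, M = 0, N = 4*sqrt(65)/5.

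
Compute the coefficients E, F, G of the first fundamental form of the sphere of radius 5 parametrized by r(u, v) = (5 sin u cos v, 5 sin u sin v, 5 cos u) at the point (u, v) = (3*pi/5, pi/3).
E = 25;  F = 0;  G = 25*sqrt(5)/8 + 125/8

Partials: r_u = (5*cos(u)*cos(v), 5*sin(v)*cos(u), -5*sin(u)), r_v = (-5*sin(u)*sin(v), 5*sin(u)*cos(v), 0). As functions of (u, v):
  E = r_u · r_u = 25,
  F = r_u · r_v = 0,
  G = r_v · r_v = 25*sin(u)^2.
Evaluating at (u, v) = (3*pi/5, pi/3): E = 25, F = 0, G = 25*sqrt(5)/8 + 125/8.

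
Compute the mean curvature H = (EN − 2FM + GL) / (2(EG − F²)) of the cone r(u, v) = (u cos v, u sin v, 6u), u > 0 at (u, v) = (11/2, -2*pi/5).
H = 6*sqrt(37)/407

With E = 37, F = 0, G = u^2, L = 0, M = 0, N = 6*sqrt(37)*u^2/(37*Abs(u)), assemble
  H = (EN − 2FM + GL) / (2(EG − F²)) = 3*sqrt(37)/(37*Abs(u)).
At (u, v) = (11/2, -2*pi/5): H = 6*sqrt(37)/407.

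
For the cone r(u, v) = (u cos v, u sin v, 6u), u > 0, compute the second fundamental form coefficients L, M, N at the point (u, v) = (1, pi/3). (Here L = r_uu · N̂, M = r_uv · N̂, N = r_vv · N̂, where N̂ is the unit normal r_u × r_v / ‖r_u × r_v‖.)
L = 0;  M = 0;  N = 6*sqrt(37)/37

Compute the unit normal N̂(u, v) = (-6*sqrt(37)*u*cos(v)/(37*Abs(u)), -6*sqrt(37)*u*sin(v)/(37*Abs(u)), sqrt(37)*u/(37*Abs(u))), and the second partials r_uu, r_uv, r_vv. Take dot products:
  L(u, v) = r_uu · N̂ = 0,
  M(u, v) = r_uv · N̂ = 0,
  N(u, v) = r_vv · N̂ = 6*sqrt(37)*u^2/(37*Abs(u)).
Evaluating at (u, v) = (1, pi/3):
  L = 0, M = 0, N = 6*sqrt(37)/37.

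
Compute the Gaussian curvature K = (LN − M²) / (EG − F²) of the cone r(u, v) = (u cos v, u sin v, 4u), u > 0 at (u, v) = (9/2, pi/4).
K = 0

Coefficients of the first fundamental form: E = 17, F = 0, G = u^2.
Coefficients of the second fundamental form: L = 0, M = 0, N = 4*sqrt(17)*u^2/(17*Abs(u)).
Assemble K = (LN − M²)/(EG − F²) = 0. At (u, v) = (9/2, pi/4): K = 0.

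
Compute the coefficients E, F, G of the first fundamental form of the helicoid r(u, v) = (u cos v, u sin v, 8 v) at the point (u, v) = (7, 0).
E = 1;  F = 0;  G = 113

Partials: r_u = (cos(v), sin(v), 0), r_v = (-u*sin(v), u*cos(v), 8). As functions of (u, v):
  E = r_u · r_u = 1,
  F = r_u · r_v = 0,
  G = r_v · r_v = u^2 + 64.
Evaluating at (u, v) = (7, 0): E = 1, F = 0, G = 113.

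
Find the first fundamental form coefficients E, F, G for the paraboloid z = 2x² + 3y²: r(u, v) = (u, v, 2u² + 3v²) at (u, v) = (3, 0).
E = 145;  F = 0;  G = 1

Partials: r_u = (1, 0, 4*u), r_v = (0, 1, 6*v). As functions of (u, v):
  E = r_u · r_u = 16*u^2 + 1,
  F = r_u · r_v = 24*u*v,
  G = r_v · r_v = 36*v^2 + 1.
Evaluating at (u, v) = (3, 0): E = 145, F = 0, G = 1.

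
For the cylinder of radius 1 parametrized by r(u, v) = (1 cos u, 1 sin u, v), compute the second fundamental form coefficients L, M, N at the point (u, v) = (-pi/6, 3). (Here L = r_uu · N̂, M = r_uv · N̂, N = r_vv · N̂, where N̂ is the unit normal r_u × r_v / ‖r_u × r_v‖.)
L = -1;  M = 0;  N = 0

Compute the unit normal N̂(u, v) = (cos(u), sin(u), 0), and the second partials r_uu, r_uv, r_vv. Take dot products:
  L(u, v) = r_uu · N̂ = -1,
  M(u, v) = r_uv · N̂ = 0,
  N(u, v) = r_vv · N̂ = 0.
Evaluating at (u, v) = (-pi/6, 3):
  L = -1, M = 0, N = 0.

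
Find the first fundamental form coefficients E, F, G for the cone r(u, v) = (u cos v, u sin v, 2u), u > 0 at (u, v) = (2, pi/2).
E = 5;  F = 0;  G = 4

Partials: r_u = (cos(v), sin(v), 2), r_v = (-u*sin(v), u*cos(v), 0). As functions of (u, v):
  E = r_u · r_u = 5,
  F = r_u · r_v = 0,
  G = r_v · r_v = u^2.
Evaluating at (u, v) = (2, pi/2): E = 5, F = 0, G = 4.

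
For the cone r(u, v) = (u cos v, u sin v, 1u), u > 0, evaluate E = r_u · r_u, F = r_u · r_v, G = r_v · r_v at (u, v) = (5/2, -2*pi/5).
E = 2;  F = 0;  G = 25/4

Partials: r_u = (cos(v), sin(v), 1), r_v = (-u*sin(v), u*cos(v), 0). As functions of (u, v):
  E = r_u · r_u = 2,
  F = r_u · r_v = 0,
  G = r_v · r_v = u^2.
Evaluating at (u, v) = (5/2, -2*pi/5): E = 2, F = 0, G = 25/4.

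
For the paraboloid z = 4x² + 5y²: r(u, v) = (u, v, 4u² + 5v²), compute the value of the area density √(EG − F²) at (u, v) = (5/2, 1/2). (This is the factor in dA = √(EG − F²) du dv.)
√(EG − F²)|_{(5/2, 1/2)} = sqrt(426)

E = 64*u^2 + 1, F = 80*u*v, G = 100*v^2 + 1, so EG − F² = 64*u^2 + 100*v^2 + 1. Taking the positive square root: √(EG − F²) = sqrt(64*u^2 + 100*v^2 + 1). At (u, v) = (5/2, 1/2): sqrt(426).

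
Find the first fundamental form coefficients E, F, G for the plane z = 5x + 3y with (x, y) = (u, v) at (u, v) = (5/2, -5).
E = 26;  F = 15;  G = 10

Partials: r_u = (1, 0, 5), r_v = (0, 1, 3). As functions of (u, v):
  E = r_u · r_u = 26,
  F = r_u · r_v = 15,
  G = r_v · r_v = 10.
Evaluating at (u, v) = (5/2, -5): E = 26, F = 15, G = 10.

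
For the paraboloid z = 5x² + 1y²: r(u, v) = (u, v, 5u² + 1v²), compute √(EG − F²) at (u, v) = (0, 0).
√(EG − F²)|_{(0, 0)} = 1

E = 100*u^2 + 1, F = 20*u*v, G = 4*v^2 + 1; EG − F² = 100*u^2 + 4*v^2 + 1; √(EG − F²) = sqrt(100*u^2 + 4*v^2 + 1). At the given point: 1.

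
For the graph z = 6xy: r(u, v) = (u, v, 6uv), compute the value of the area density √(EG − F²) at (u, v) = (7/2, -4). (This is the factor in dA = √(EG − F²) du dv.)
√(EG − F²)|_{(7/2, -4)} = sqrt(1018)

E = 36*v^2 + 1, F = 36*u*v, G = 36*u^2 + 1, so EG − F² = 36*u^2 + 36*v^2 + 1. Taking the positive square root: √(EG − F²) = sqrt(36*u^2 + 36*v^2 + 1). At (u, v) = (7/2, -4): sqrt(1018).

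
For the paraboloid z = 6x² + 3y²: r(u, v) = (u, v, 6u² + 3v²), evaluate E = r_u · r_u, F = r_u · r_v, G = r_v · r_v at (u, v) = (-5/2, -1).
E = 901;  F = 180;  G = 37

Partials: r_u = (1, 0, 12*u), r_v = (0, 1, 6*v). As functions of (u, v):
  E = r_u · r_u = 144*u^2 + 1,
  F = r_u · r_v = 72*u*v,
  G = r_v · r_v = 36*v^2 + 1.
Evaluating at (u, v) = (-5/2, -1): E = 901, F = 180, G = 37.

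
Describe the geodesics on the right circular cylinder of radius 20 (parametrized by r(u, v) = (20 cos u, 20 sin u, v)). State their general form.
The cylinder is flat (K = 0) and locally isometric to the plane via the development (u, v) ↦ (20 u, v). Geodesics are the pre-images of straight lines: circles (v constant), vertical lines (u constant), and helices (v = c · u + d) for constants c, d.

A right cylinder has E = 20², F = 0, G = 1, so EG − F² = 20², and L = −20, M = N = 0, giving K = (LN − M²)/(EG − F²) = 0 everywhere. A flat surface is locally isometric to the Euclidean plane via the map (u, v) ↦ (20 u, v). Straight lines in the (x̃, ỹ) plane pull back to: (a) horizontal circles (v = const), (b) vertical generators (u = const), and (c) helices (20 u tan θ = v, i.e. v = c · u + d).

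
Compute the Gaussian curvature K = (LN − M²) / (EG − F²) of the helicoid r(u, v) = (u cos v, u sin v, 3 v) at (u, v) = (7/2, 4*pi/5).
K = -144/7225

Coefficients of the first fundamental form: E = 1, F = 0, G = u^2 + 9.
Coefficients of the second fundamental form: L = 0, M = -3/sqrt(u^2 + 9), N = 0.
Assemble K = (LN − M²)/(EG − F²) = -9/(u^2 + 9)^2. At (u, v) = (7/2, 4*pi/5): K = -144/7225.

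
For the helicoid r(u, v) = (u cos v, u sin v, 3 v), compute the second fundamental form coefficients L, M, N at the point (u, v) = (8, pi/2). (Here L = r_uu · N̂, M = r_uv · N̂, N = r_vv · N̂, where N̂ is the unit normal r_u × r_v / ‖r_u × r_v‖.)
L = 0;  M = -3*sqrt(73)/73;  N = 0

Compute the unit normal N̂(u, v) = (3*sin(v)/sqrt(u^2 + 9), -3*cos(v)/sqrt(u^2 + 9), u/sqrt(u^2 + 9)), and the second partials r_uu, r_uv, r_vv. Take dot products:
  L(u, v) = r_uu · N̂ = 0,
  M(u, v) = r_uv · N̂ = -3/sqrt(u^2 + 9),
  N(u, v) = r_vv · N̂ = 0.
Evaluating at (u, v) = (8, pi/2):
  L = 0, M = -3*sqrt(73)/73, N = 0.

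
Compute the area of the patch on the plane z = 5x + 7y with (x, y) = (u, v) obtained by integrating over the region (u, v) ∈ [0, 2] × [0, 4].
Area = 40*sqrt(3)

Area = ∫∫ √(EG − F²) du dv with √(EG − F²) = 5*sqrt(3). Integrating over [0, 2] × [0, 4] gives 40*sqrt(3).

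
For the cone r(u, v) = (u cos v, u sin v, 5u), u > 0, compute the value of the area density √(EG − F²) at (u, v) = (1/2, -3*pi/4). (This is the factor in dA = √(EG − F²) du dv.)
√(EG − F²)|_{(1/2, -3*pi/4)} = sqrt(26)/2

E = 26, F = 0, G = u^2, so EG − F² = 26*u^2. Taking the positive square root: √(EG − F²) = sqrt(26)*Abs(u). At (u, v) = (1/2, -3*pi/4): sqrt(26)/2.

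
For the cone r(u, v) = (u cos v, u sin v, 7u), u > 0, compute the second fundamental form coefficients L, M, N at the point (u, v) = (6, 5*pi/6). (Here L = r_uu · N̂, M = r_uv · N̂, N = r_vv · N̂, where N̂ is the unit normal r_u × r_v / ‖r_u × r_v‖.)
L = 0;  M = 0;  N = 21*sqrt(2)/5

Compute the unit normal N̂(u, v) = (-7*sqrt(2)*u*cos(v)/(10*Abs(u)), -7*sqrt(2)*u*sin(v)/(10*Abs(u)), sqrt(2)*u/(10*Abs(u))), and the second partials r_uu, r_uv, r_vv. Take dot products:
  L(u, v) = r_uu · N̂ = 0,
  M(u, v) = r_uv · N̂ = 0,
  N(u, v) = r_vv · N̂ = 7*sqrt(2)*u^2/(10*Abs(u)).
Evaluating at (u, v) = (6, 5*pi/6):
  L = 0, M = 0, N = 21*sqrt(2)/5.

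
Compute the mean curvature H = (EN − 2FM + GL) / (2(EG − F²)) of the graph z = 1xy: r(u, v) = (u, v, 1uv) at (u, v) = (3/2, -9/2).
H = 27*sqrt(94)/4418

With E = v^2 + 1, F = u*v, G = u^2 + 1, L = 0, M = 1/sqrt(u^2 + v^2 + 1), N = 0, assemble
  H = (EN − 2FM + GL) / (2(EG − F²)) = -u*v/(u^2 + v^2 + 1)^(3/2).
At (u, v) = (3/2, -9/2): H = 27*sqrt(94)/4418.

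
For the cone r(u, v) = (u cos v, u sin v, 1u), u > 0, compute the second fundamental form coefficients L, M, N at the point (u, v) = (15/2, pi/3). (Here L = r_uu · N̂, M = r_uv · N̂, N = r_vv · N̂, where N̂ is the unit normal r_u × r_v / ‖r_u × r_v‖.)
L = 0;  M = 0;  N = 15*sqrt(2)/4

Compute the unit normal N̂(u, v) = (-sqrt(2)*u*cos(v)/(2*Abs(u)), -sqrt(2)*u*sin(v)/(2*Abs(u)), sqrt(2)*u/(2*Abs(u))), and the second partials r_uu, r_uv, r_vv. Take dot products:
  L(u, v) = r_uu · N̂ = 0,
  M(u, v) = r_uv · N̂ = 0,
  N(u, v) = r_vv · N̂ = sqrt(2)*u^2/(2*Abs(u)).
Evaluating at (u, v) = (15/2, pi/3):
  L = 0, M = 0, N = 15*sqrt(2)/4.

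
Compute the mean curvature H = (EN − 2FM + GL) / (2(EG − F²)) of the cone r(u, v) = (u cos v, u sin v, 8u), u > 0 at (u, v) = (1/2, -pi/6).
H = 8*sqrt(65)/65

With E = 65, F = 0, G = u^2, L = 0, M = 0, N = 8*sqrt(65)*u^2/(65*Abs(u)), assemble
  H = (EN − 2FM + GL) / (2(EG − F²)) = 4*sqrt(65)/(65*Abs(u)).
At (u, v) = (1/2, -pi/6): H = 8*sqrt(65)/65.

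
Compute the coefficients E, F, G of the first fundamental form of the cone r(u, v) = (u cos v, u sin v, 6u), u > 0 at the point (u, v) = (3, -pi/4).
E = 37;  F = 0;  G = 9

Partials: r_u = (cos(v), sin(v), 6), r_v = (-u*sin(v), u*cos(v), 0). As functions of (u, v):
  E = r_u · r_u = 37,
  F = r_u · r_v = 0,
  G = r_v · r_v = u^2.
Evaluating at (u, v) = (3, -pi/4): E = 37, F = 0, G = 9.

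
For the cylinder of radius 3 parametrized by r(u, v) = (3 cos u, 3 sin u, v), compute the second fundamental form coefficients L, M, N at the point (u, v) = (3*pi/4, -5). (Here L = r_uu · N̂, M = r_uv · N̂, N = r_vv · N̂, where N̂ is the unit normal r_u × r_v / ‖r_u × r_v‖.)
L = -3;  M = 0;  N = 0

Compute the unit normal N̂(u, v) = (cos(u), sin(u), 0), and the second partials r_uu, r_uv, r_vv. Take dot products:
  L(u, v) = r_uu · N̂ = -3,
  M(u, v) = r_uv · N̂ = 0,
  N(u, v) = r_vv · N̂ = 0.
Evaluating at (u, v) = (3*pi/4, -5):
  L = -3, M = 0, N = 0.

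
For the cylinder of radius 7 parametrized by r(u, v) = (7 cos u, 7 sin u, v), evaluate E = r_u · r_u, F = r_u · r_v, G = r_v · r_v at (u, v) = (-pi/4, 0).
E = 49;  F = 0;  G = 1

Partials: r_u = (-7*sin(u), 7*cos(u), 0), r_v = (0, 0, 1). As functions of (u, v):
  E = r_u · r_u = 49,
  F = r_u · r_v = 0,
  G = r_v · r_v = 1.
Evaluating at (u, v) = (-pi/4, 0): E = 49, F = 0, G = 1.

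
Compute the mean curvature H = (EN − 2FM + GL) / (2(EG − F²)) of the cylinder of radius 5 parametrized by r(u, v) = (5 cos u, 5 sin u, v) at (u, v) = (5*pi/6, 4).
H = -1/10

With E = 25, F = 0, G = 1, L = -5, M = 0, N = 0, assemble
  H = (EN − 2FM + GL) / (2(EG − F²)) = -1/10.
At (u, v) = (5*pi/6, 4): H = -1/10.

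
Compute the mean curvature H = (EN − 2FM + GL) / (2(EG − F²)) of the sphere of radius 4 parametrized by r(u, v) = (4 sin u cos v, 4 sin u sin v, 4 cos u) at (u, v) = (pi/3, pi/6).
H = -1/4

With E = 16, F = 0, G = 16*sin(u)^2, L = -4*sin(u)/Abs(sin(u)), M = 0, N = -4*sin(u)^3/Abs(sin(u)), assemble
  H = (EN − 2FM + GL) / (2(EG − F²)) = -sin(u)/(4*Abs(sin(u))).
At (u, v) = (pi/3, pi/6): H = -1/4.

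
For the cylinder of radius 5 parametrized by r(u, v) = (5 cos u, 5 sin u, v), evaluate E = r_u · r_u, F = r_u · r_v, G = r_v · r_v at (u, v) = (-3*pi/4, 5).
E = 25;  F = 0;  G = 1

Partials: r_u = (-5*sin(u), 5*cos(u), 0), r_v = (0, 0, 1). As functions of (u, v):
  E = r_u · r_u = 25,
  F = r_u · r_v = 0,
  G = r_v · r_v = 1.
Evaluating at (u, v) = (-3*pi/4, 5): E = 25, F = 0, G = 1.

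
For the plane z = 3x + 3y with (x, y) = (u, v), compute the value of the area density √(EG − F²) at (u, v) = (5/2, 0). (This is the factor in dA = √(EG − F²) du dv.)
√(EG − F²)|_{(5/2, 0)} = sqrt(19)

E = 10, F = 9, G = 10, so EG − F² = 19. Taking the positive square root: √(EG − F²) = sqrt(19). At (u, v) = (5/2, 0): sqrt(19).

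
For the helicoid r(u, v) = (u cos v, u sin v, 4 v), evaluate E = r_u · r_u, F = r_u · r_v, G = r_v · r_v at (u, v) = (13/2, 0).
E = 1;  F = 0;  G = 233/4

Partials: r_u = (cos(v), sin(v), 0), r_v = (-u*sin(v), u*cos(v), 4). As functions of (u, v):
  E = r_u · r_u = 1,
  F = r_u · r_v = 0,
  G = r_v · r_v = u^2 + 16.
Evaluating at (u, v) = (13/2, 0): E = 1, F = 0, G = 233/4.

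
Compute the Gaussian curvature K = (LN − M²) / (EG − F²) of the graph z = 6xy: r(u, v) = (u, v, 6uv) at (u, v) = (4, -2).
K = -36/519841

Coefficients of the first fundamental form: E = 36*v^2 + 1, F = 36*u*v, G = 36*u^2 + 1.
Coefficients of the second fundamental form: L = 0, M = 6/sqrt(36*u^2 + 36*v^2 + 1), N = 0.
Assemble K = (LN − M²)/(EG − F²) = -36/(1296*u^4 + 2592*u^2*v^2 + 72*u^2 + 1296*v^4 + 72*v^2 + 1). At (u, v) = (4, -2): K = -36/519841.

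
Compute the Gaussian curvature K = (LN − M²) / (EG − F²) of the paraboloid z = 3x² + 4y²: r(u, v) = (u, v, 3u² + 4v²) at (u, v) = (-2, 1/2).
K = 48/25921

Coefficients of the first fundamental form: E = 36*u^2 + 1, F = 48*u*v, G = 64*v^2 + 1.
Coefficients of the second fundamental form: L = 6/sqrt(36*u^2 + 64*v^2 + 1), M = 0, N = 8/sqrt(36*u^2 + 64*v^2 + 1).
Assemble K = (LN − M²)/(EG − F²) = 48/(1296*u^4 + 4608*u^2*v^2 + 72*u^2 + 4096*v^4 + 128*v^2 + 1). At (u, v) = (-2, 1/2): K = 48/25921.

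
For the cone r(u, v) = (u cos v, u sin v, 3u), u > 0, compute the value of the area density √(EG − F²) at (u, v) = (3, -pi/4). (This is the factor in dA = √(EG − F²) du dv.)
√(EG − F²)|_{(3, -pi/4)} = 3*sqrt(10)

E = 10, F = 0, G = u^2, so EG − F² = 10*u^2. Taking the positive square root: √(EG − F²) = sqrt(10)*Abs(u). At (u, v) = (3, -pi/4): 3*sqrt(10).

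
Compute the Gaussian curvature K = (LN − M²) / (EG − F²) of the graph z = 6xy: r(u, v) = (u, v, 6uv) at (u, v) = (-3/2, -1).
K = -9/3481

Coefficients of the first fundamental form: E = 36*v^2 + 1, F = 36*u*v, G = 36*u^2 + 1.
Coefficients of the second fundamental form: L = 0, M = 6/sqrt(36*u^2 + 36*v^2 + 1), N = 0.
Assemble K = (LN − M²)/(EG − F²) = -36/(1296*u^4 + 2592*u^2*v^2 + 72*u^2 + 1296*v^4 + 72*v^2 + 1). At (u, v) = (-3/2, -1): K = -9/3481.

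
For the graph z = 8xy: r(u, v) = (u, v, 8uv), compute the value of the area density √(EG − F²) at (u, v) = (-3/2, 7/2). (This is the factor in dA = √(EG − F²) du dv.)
√(EG − F²)|_{(-3/2, 7/2)} = sqrt(929)

E = 64*v^2 + 1, F = 64*u*v, G = 64*u^2 + 1, so EG − F² = 64*u^2 + 64*v^2 + 1. Taking the positive square root: √(EG − F²) = sqrt(64*u^2 + 64*v^2 + 1). At (u, v) = (-3/2, 7/2): sqrt(929).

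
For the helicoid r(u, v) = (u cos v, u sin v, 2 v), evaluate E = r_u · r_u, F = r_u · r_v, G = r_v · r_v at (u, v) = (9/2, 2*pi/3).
E = 1;  F = 0;  G = 97/4

Partials: r_u = (cos(v), sin(v), 0), r_v = (-u*sin(v), u*cos(v), 2). As functions of (u, v):
  E = r_u · r_u = 1,
  F = r_u · r_v = 0,
  G = r_v · r_v = u^2 + 4.
Evaluating at (u, v) = (9/2, 2*pi/3): E = 1, F = 0, G = 97/4.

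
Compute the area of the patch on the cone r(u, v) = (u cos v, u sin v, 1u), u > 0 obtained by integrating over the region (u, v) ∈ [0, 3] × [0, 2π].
Area = 9*sqrt(2)*pi

Area = ∫∫ √(EG − F²) du dv with √(EG − F²) = sqrt(2)*Abs(u). Integrating over [0, 3] × [0, 2π] gives 9*sqrt(2)*pi.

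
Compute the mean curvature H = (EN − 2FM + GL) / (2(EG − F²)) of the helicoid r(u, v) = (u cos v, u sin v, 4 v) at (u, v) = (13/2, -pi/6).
H = 0

With E = 1, F = 0, G = u^2 + 16, L = 0, M = -4/sqrt(u^2 + 16), N = 0, assemble
  H = (EN − 2FM + GL) / (2(EG − F²)) = 0.
At (u, v) = (13/2, -pi/6): H = 0.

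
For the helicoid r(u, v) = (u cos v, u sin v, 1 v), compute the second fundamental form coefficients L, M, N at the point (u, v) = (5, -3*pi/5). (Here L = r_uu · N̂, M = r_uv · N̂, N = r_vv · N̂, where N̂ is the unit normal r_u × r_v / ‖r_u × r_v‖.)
L = 0;  M = -sqrt(26)/26;  N = 0

Compute the unit normal N̂(u, v) = (sin(v)/sqrt(u^2 + 1), -cos(v)/sqrt(u^2 + 1), u/sqrt(u^2 + 1)), and the second partials r_uu, r_uv, r_vv. Take dot products:
  L(u, v) = r_uu · N̂ = 0,
  M(u, v) = r_uv · N̂ = -1/sqrt(u^2 + 1),
  N(u, v) = r_vv · N̂ = 0.
Evaluating at (u, v) = (5, -3*pi/5):
  L = 0, M = -sqrt(26)/26, N = 0.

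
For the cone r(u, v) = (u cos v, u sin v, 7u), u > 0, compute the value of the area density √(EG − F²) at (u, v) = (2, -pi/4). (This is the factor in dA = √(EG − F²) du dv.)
√(EG − F²)|_{(2, -pi/4)} = 10*sqrt(2)

E = 50, F = 0, G = u^2, so EG − F² = 50*u^2. Taking the positive square root: √(EG − F²) = 5*sqrt(2)*Abs(u). At (u, v) = (2, -pi/4): 10*sqrt(2).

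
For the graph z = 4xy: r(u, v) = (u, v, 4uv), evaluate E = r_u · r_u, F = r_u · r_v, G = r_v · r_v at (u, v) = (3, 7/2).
E = 197;  F = 168;  G = 145

Partials: r_u = (1, 0, 4*v), r_v = (0, 1, 4*u). As functions of (u, v):
  E = r_u · r_u = 16*v^2 + 1,
  F = r_u · r_v = 16*u*v,
  G = r_v · r_v = 16*u^2 + 1.
Evaluating at (u, v) = (3, 7/2): E = 197, F = 168, G = 145.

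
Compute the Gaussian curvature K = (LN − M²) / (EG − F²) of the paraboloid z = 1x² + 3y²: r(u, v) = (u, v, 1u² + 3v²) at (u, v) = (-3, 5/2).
K = 3/17161

Coefficients of the first fundamental form: E = 4*u^2 + 1, F = 12*u*v, G = 36*v^2 + 1.
Coefficients of the second fundamental form: L = 2/sqrt(4*u^2 + 36*v^2 + 1), M = 0, N = 6/sqrt(4*u^2 + 36*v^2 + 1).
Assemble K = (LN − M²)/(EG − F²) = 12/(16*u^4 + 288*u^2*v^2 + 8*u^2 + 1296*v^4 + 72*v^2 + 1). At (u, v) = (-3, 5/2): K = 3/17161.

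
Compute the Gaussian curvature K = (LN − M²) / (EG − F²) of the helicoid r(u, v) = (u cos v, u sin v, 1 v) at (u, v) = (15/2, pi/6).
K = -16/52441

Coefficients of the first fundamental form: E = 1, F = 0, G = u^2 + 1.
Coefficients of the second fundamental form: L = 0, M = -1/sqrt(u^2 + 1), N = 0.
Assemble K = (LN − M²)/(EG − F²) = -1/(u^2 + 1)^2. At (u, v) = (15/2, pi/6): K = -16/52441.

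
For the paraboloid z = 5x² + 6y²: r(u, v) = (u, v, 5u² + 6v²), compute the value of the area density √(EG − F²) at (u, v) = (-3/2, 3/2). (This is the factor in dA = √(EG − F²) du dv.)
√(EG − F²)|_{(-3/2, 3/2)} = 5*sqrt(22)

E = 100*u^2 + 1, F = 120*u*v, G = 144*v^2 + 1, so EG − F² = 100*u^2 + 144*v^2 + 1. Taking the positive square root: √(EG − F²) = sqrt(100*u^2 + 144*v^2 + 1). At (u, v) = (-3/2, 3/2): 5*sqrt(22).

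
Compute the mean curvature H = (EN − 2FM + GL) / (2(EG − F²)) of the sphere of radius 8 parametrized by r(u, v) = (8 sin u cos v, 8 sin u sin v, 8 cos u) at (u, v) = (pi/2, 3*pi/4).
H = -1/8

With E = 64, F = 0, G = 64*sin(u)^2, L = -8*sin(u)/Abs(sin(u)), M = 0, N = -8*sin(u)^3/Abs(sin(u)), assemble
  H = (EN − 2FM + GL) / (2(EG − F²)) = -sin(u)/(8*Abs(sin(u))).
At (u, v) = (pi/2, 3*pi/4): H = -1/8.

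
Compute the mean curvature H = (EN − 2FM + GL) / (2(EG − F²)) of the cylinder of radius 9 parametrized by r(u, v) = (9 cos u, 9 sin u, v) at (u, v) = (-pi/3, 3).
H = -1/18

With E = 81, F = 0, G = 1, L = -9, M = 0, N = 0, assemble
  H = (EN − 2FM + GL) / (2(EG − F²)) = -1/18.
At (u, v) = (-pi/3, 3): H = -1/18.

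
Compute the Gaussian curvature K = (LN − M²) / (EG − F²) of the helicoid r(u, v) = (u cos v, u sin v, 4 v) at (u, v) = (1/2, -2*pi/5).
K = -256/4225

Coefficients of the first fundamental form: E = 1, F = 0, G = u^2 + 16.
Coefficients of the second fundamental form: L = 0, M = -4/sqrt(u^2 + 16), N = 0.
Assemble K = (LN − M²)/(EG − F²) = -16/(u^2 + 16)^2. At (u, v) = (1/2, -2*pi/5): K = -256/4225.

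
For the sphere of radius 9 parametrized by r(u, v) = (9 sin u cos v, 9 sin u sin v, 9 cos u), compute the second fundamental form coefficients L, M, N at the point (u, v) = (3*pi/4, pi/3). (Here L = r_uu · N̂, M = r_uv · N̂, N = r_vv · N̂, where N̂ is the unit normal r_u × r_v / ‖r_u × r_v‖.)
L = -9;  M = 0;  N = -9/2

Compute the unit normal N̂(u, v) = (sin(u)^2*cos(v)/Abs(sin(u)), sin(u)^2*sin(v)/Abs(sin(u)), sin(2*u)/(2*Abs(sin(u)))), and the second partials r_uu, r_uv, r_vv. Take dot products:
  L(u, v) = r_uu · N̂ = -9*sin(u)/Abs(sin(u)),
  M(u, v) = r_uv · N̂ = 0,
  N(u, v) = r_vv · N̂ = -9*sin(u)^3/Abs(sin(u)).
Evaluating at (u, v) = (3*pi/4, pi/3):
  L = -9, M = 0, N = -9/2.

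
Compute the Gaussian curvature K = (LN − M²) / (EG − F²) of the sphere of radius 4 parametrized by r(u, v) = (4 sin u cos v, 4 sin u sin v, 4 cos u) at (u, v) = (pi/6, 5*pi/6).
K = 1/16

Coefficients of the first fundamental form: E = 16, F = 0, G = 16*sin(u)^2.
Coefficients of the second fundamental form: L = -4*sin(u)/Abs(sin(u)), M = 0, N = -4*sin(u)^3/Abs(sin(u)).
Assemble K = (LN − M²)/(EG − F²) = 1/16. At (u, v) = (pi/6, 5*pi/6): K = 1/16.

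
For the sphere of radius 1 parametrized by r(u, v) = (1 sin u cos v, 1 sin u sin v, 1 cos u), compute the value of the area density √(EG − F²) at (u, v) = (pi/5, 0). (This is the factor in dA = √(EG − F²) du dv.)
√(EG − F²)|_{(pi/5, 0)} = sqrt(10 - 2*sqrt(5))/4

E = 1, F = 0, G = sin(u)^2, so EG − F² = sin(u)^2. Taking the positive square root: √(EG − F²) = Abs(sin(u)). At (u, v) = (pi/5, 0): sqrt(10 - 2*sqrt(5))/4.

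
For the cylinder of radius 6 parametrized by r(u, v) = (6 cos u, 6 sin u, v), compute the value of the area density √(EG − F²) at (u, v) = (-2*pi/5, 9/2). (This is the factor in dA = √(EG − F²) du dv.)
√(EG − F²)|_{(-2*pi/5, 9/2)} = 6

E = 36, F = 0, G = 1, so EG − F² = 36. Taking the positive square root: √(EG − F²) = 6. At (u, v) = (-2*pi/5, 9/2): 6.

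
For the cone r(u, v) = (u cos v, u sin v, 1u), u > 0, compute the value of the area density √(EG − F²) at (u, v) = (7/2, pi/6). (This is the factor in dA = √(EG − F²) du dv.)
√(EG − F²)|_{(7/2, pi/6)} = 7*sqrt(2)/2

E = 2, F = 0, G = u^2, so EG − F² = 2*u^2. Taking the positive square root: √(EG − F²) = sqrt(2)*Abs(u). At (u, v) = (7/2, pi/6): 7*sqrt(2)/2.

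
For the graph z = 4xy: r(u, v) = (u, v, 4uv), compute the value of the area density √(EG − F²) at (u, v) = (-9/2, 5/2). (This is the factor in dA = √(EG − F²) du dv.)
√(EG − F²)|_{(-9/2, 5/2)} = 5*sqrt(17)

E = 16*v^2 + 1, F = 16*u*v, G = 16*u^2 + 1, so EG − F² = 16*u^2 + 16*v^2 + 1. Taking the positive square root: √(EG − F²) = sqrt(16*u^2 + 16*v^2 + 1). At (u, v) = (-9/2, 5/2): 5*sqrt(17).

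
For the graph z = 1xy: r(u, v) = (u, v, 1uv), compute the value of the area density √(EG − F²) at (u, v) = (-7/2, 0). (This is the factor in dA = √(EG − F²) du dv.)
√(EG − F²)|_{(-7/2, 0)} = sqrt(53)/2

E = v^2 + 1, F = u*v, G = u^2 + 1, so EG − F² = u^2 + v^2 + 1. Taking the positive square root: √(EG − F²) = sqrt(u^2 + v^2 + 1). At (u, v) = (-7/2, 0): sqrt(53)/2.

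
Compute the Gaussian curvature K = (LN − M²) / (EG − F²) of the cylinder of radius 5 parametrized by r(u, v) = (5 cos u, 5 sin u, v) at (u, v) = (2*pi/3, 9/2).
K = 0

Coefficients of the first fundamental form: E = 25, F = 0, G = 1.
Coefficients of the second fundamental form: L = -5, M = 0, N = 0.
Assemble K = (LN − M²)/(EG − F²) = 0. At (u, v) = (2*pi/3, 9/2): K = 0.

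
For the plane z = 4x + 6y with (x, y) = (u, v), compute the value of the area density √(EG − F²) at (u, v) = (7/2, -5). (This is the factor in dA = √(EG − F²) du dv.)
√(EG − F²)|_{(7/2, -5)} = sqrt(53)

E = 17, F = 24, G = 37, so EG − F² = 53. Taking the positive square root: √(EG − F²) = sqrt(53). At (u, v) = (7/2, -5): sqrt(53).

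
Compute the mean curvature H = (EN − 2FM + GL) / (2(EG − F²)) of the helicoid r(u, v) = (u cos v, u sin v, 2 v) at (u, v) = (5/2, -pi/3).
H = 0

With E = 1, F = 0, G = u^2 + 4, L = 0, M = -2/sqrt(u^2 + 4), N = 0, assemble
  H = (EN − 2FM + GL) / (2(EG − F²)) = 0.
At (u, v) = (5/2, -pi/3): H = 0.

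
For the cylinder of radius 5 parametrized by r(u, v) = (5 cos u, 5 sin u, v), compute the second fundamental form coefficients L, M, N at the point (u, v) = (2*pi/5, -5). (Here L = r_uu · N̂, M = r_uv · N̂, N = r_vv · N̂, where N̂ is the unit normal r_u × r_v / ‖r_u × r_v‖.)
L = -5;  M = 0;  N = 0

Compute the unit normal N̂(u, v) = (cos(u), sin(u), 0), and the second partials r_uu, r_uv, r_vv. Take dot products:
  L(u, v) = r_uu · N̂ = -5,
  M(u, v) = r_uv · N̂ = 0,
  N(u, v) = r_vv · N̂ = 0.
Evaluating at (u, v) = (2*pi/5, -5):
  L = -5, M = 0, N = 0.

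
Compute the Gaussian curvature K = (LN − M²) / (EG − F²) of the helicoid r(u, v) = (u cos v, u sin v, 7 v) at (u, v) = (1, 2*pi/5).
K = -49/2500

Coefficients of the first fundamental form: E = 1, F = 0, G = u^2 + 49.
Coefficients of the second fundamental form: L = 0, M = -7/sqrt(u^2 + 49), N = 0.
Assemble K = (LN − M²)/(EG − F²) = -49/(u^2 + 49)^2. At (u, v) = (1, 2*pi/5): K = -49/2500.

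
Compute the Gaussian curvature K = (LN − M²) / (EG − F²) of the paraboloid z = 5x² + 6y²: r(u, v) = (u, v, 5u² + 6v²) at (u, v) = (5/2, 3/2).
K = 6/45125

Coefficients of the first fundamental form: E = 100*u^2 + 1, F = 120*u*v, G = 144*v^2 + 1.
Coefficients of the second fundamental form: L = 10/sqrt(100*u^2 + 144*v^2 + 1), M = 0, N = 12/sqrt(100*u^2 + 144*v^2 + 1).
Assemble K = (LN − M²)/(EG − F²) = 120/(10000*u^4 + 28800*u^2*v^2 + 200*u^2 + 20736*v^4 + 288*v^2 + 1). At (u, v) = (5/2, 3/2): K = 6/45125.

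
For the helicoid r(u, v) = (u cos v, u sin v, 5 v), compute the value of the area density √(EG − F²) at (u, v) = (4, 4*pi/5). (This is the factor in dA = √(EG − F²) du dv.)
√(EG − F²)|_{(4, 4*pi/5)} = sqrt(41)

E = 1, F = 0, G = u^2 + 25, so EG − F² = u^2 + 25. Taking the positive square root: √(EG − F²) = sqrt(u^2 + 25). At (u, v) = (4, 4*pi/5): sqrt(41).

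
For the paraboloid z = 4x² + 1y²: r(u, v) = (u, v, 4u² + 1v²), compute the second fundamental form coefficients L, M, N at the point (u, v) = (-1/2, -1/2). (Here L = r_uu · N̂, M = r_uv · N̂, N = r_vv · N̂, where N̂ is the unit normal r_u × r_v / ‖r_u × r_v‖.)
L = 4*sqrt(2)/3;  M = 0;  N = sqrt(2)/3

Compute the unit normal N̂(u, v) = (-8*u/sqrt(64*u^2 + 4*v^2 + 1), -2*v/sqrt(64*u^2 + 4*v^2 + 1), 1/sqrt(64*u^2 + 4*v^2 + 1)), and the second partials r_uu, r_uv, r_vv. Take dot products:
  L(u, v) = r_uu · N̂ = 8/sqrt(64*u^2 + 4*v^2 + 1),
  M(u, v) = r_uv · N̂ = 0,
  N(u, v) = r_vv · N̂ = 2/sqrt(64*u^2 + 4*v^2 + 1).
Evaluating at (u, v) = (-1/2, -1/2):
  L = 4*sqrt(2)/3, M = 0, N = sqrt(2)/3.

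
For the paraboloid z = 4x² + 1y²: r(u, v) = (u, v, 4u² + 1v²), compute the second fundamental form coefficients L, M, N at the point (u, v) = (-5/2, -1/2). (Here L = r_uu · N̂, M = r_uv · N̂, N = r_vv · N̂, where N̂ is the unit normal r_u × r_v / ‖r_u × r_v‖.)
L = 4*sqrt(402)/201;  M = 0;  N = sqrt(402)/201

Compute the unit normal N̂(u, v) = (-8*u/sqrt(64*u^2 + 4*v^2 + 1), -2*v/sqrt(64*u^2 + 4*v^2 + 1), 1/sqrt(64*u^2 + 4*v^2 + 1)), and the second partials r_uu, r_uv, r_vv. Take dot products:
  L(u, v) = r_uu · N̂ = 8/sqrt(64*u^2 + 4*v^2 + 1),
  M(u, v) = r_uv · N̂ = 0,
  N(u, v) = r_vv · N̂ = 2/sqrt(64*u^2 + 4*v^2 + 1).
Evaluating at (u, v) = (-5/2, -1/2):
  L = 4*sqrt(402)/201, M = 0, N = sqrt(402)/201.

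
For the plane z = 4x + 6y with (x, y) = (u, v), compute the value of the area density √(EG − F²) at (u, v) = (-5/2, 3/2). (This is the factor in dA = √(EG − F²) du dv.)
√(EG − F²)|_{(-5/2, 3/2)} = sqrt(53)

E = 17, F = 24, G = 37, so EG − F² = 53. Taking the positive square root: √(EG − F²) = sqrt(53). At (u, v) = (-5/2, 3/2): sqrt(53).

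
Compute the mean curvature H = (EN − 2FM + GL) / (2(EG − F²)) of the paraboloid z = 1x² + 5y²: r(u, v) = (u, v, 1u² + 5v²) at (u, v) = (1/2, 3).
H = 911*sqrt(902)/813604

With E = 4*u^2 + 1, F = 20*u*v, G = 100*v^2 + 1, L = 2/sqrt(4*u^2 + 100*v^2 + 1), M = 0, N = 10/sqrt(4*u^2 + 100*v^2 + 1), assemble
  H = (EN − 2FM + GL) / (2(EG − F²)) = 2*(10*u^2 + 50*v^2 + 3)/(4*u^2 + 100*v^2 + 1)^(3/2).
At (u, v) = (1/2, 3): H = 911*sqrt(902)/813604.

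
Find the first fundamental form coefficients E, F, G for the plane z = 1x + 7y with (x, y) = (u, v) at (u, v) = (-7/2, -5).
E = 2;  F = 7;  G = 50

Partials: r_u = (1, 0, 1), r_v = (0, 1, 7). As functions of (u, v):
  E = r_u · r_u = 2,
  F = r_u · r_v = 7,
  G = r_v · r_v = 50.
Evaluating at (u, v) = (-7/2, -5): E = 2, F = 7, G = 50.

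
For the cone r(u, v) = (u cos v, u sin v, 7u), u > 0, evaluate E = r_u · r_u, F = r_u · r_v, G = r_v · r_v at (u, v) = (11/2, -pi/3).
E = 50;  F = 0;  G = 121/4

Partials: r_u = (cos(v), sin(v), 7), r_v = (-u*sin(v), u*cos(v), 0). As functions of (u, v):
  E = r_u · r_u = 50,
  F = r_u · r_v = 0,
  G = r_v · r_v = u^2.
Evaluating at (u, v) = (11/2, -pi/3): E = 50, F = 0, G = 121/4.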